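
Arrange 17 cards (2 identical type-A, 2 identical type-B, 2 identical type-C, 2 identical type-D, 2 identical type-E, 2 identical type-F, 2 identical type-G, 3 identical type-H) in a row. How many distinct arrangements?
17! / (2! × 2! × 2! × 2! × 2! × 2! × 2! × 3!) = 463134672000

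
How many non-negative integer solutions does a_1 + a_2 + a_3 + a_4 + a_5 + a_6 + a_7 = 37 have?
C(37+7-1, 7-1) = C(43, 6) = 6096454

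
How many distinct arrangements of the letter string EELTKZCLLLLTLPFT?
16! / (1! × 2! × 1! × 1! × 1! × 3! × 6! × 1!) = 2421619200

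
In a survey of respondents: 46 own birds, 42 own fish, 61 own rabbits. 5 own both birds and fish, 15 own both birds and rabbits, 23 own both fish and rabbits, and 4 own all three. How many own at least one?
|A∪B∪C| = 46+42+61-5-15-23+4 = 110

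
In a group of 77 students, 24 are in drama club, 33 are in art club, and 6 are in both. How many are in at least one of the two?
|A∪B| = |A| + |B| - |A∩B| = 24 + 33 - 6 = 51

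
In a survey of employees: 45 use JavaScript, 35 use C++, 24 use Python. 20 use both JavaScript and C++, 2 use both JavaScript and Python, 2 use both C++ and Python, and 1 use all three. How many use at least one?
|A∪B∪C| = 45+35+24-20-2-2+1 = 81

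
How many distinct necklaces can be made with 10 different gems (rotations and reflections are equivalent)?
(10-1)!/2 = 362880/2 = 181440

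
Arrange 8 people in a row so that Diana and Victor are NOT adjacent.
Total - adjacent = 8! - (8-1)!×2 = 40320 - 10080 = 30240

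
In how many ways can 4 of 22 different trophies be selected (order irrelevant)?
C(22,4) = 22!/(4!×18!) = 7315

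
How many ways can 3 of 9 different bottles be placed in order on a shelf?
P(9,3) = 9!/(9-3)! = 504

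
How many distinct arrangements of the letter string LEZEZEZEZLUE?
12! / (5! × 1! × 2! × 4!) = 83160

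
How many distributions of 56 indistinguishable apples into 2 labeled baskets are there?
C(56+2-1, 2-1) = C(57, 1) = 57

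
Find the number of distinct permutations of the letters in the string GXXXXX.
6! / (5! × 1!) = 6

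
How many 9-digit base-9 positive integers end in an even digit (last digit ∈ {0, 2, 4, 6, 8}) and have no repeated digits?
Last∈{0,2,4,6,8}. Last=0: 40320. Last nonzero: 4×7×P(7,7) = 141120. Total = 181440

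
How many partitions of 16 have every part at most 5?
Let r_j(i) = number of partitions of i into parts ≤ j, for i = 0..16. r_1(i) = 1 for all i; r_j(i) = r_{j-1}(i) + r_j(i-j). Rows j = 2..5: ≤2: 1 1 2 2 3 3 4 4 5 5 6 6 7 7 8 8 9; ≤3: 1 1 2 3 4 5 7 8 10 12 14 16 19 21 24 27 30; ≤4: 1 1 2 3 5 6 9 11 15 18 23 27 34 39 47 54 64; ≤5: 1 1 2 3 5 7 10 13 18 23 30 37 47 57 70 84 101. r_5(16) = 101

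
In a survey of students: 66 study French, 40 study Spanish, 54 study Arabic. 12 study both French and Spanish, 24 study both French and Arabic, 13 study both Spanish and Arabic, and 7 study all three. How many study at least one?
|A∪B∪C| = 66+40+54-12-24-13+7 = 118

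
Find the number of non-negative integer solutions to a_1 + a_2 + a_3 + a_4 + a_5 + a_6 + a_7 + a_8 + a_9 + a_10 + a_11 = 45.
C(45+11-1, 11-1) = C(55, 10) = 29248649430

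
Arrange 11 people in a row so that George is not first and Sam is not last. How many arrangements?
By inclusion-exclusion: 11! - 2×(11-1)! + (11-2)! = 39916800 - 7257600 + 362880 = 33022080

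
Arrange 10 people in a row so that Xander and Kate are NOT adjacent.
Total - adjacent = 10! - (10-1)!×2 = 3628800 - 725760 = 2903040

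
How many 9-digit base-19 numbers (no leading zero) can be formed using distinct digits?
First digit: 18 choices (nonzero). Then descending: 18 × 18 × 17 × 16 × 15 × 14 × 13 × 12 × 11 = 31757806080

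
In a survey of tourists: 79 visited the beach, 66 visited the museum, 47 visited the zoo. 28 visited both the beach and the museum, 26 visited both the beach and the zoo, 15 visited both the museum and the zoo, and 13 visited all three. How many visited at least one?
|A∪B∪C| = 79+66+47-28-26-15+13 = 136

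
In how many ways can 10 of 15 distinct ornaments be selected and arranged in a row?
P(15,10) = 15!/(15-10)! = 10897286400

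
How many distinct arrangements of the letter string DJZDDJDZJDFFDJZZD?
17! / (7! × 4! × 4! × 2!) = 61261200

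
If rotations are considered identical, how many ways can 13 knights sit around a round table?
Circular: fix one position, arrange the rest. (13-1)! = 479001600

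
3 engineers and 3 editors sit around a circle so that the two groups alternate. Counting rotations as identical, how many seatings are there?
Fix one of the engineers: (3-1)! ways for the remaining engineers, × 3! ways for the editors = 2 × 6 = 12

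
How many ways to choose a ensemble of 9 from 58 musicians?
C(58,9) = 58!/(9!×49!) = 10648873950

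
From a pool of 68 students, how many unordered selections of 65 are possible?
C(68,65) = 68!/(65!×3!) = 50116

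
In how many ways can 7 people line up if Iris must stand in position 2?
Fix one position: (7-1)! = 720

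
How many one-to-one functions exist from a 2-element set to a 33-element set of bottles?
P(33,2) = 33!/(33-2)! = 1056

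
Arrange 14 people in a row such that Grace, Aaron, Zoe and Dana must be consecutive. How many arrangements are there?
Treat the 4 as one block: (14-4+1)! × 4! = 39916800 × 24 = 958003200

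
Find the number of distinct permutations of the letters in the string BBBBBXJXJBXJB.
13! / (7! × 3! × 3!) = 34320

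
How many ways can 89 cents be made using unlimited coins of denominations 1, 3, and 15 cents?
Coefficient of x^89 in 1/(1-x^1) · 1/(1-x^3) · 1/(1-x^15). Case on j = number of 15-cent coins (j = 0..5); remainder r = 89 - 15j is made from {1,3} in ⌊r/3⌋+1 ways. r = 89, 74, 59, 44, 29, 14 → 30 + 25 + 20 + 15 + 10 + 5 = 105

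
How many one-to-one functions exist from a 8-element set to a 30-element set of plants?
P(30,8) = 30!/(30-8)! = 235989936000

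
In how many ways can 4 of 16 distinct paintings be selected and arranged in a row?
P(16,4) = 16!/(16-4)! = 43680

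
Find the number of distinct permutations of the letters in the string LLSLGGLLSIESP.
13! / (1! × 3! × 1! × 1! × 2! × 5!) = 4324320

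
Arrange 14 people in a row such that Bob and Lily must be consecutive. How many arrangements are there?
Treat the 2 as one block: (14-2+1)! × 2! = 6227020800 × 2 = 12454041600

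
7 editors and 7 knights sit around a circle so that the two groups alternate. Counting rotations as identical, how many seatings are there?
Fix one of the editors: (7-1)! ways for the remaining editors, × 7! ways for the knights = 720 × 5040 = 3628800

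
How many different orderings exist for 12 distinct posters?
12! = 479001600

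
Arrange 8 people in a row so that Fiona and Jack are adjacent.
Treat as block: (8-1)! × 2! = 5040 × 2 = 10080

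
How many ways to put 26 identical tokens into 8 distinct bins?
C(26+8-1, 8-1) = C(33, 7) = 4272048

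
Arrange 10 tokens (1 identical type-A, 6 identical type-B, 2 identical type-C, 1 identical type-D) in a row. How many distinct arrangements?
10! / (1! × 6! × 2! × 1!) = 2520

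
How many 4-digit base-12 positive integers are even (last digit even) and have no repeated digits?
Last∈{0,2,4,6,8,10}. Last=0: 990. Last nonzero: 5×10×P(10,2) = 4500. Total = 5490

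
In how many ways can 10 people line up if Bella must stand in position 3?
Fix one position: (10-1)! = 362880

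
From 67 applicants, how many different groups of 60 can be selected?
C(67,60) = 67!/(60!×7!) = 869648208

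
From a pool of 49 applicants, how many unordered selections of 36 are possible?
C(49,36) = 49!/(36!×13!) = 262596783764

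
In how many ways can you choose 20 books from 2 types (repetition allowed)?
C(20+2-1, 2-1) = C(21, 1) = 21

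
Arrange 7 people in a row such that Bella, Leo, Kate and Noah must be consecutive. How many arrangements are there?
Treat the 4 as one block: (7-4+1)! × 4! = 24 × 24 = 576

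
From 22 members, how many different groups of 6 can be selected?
C(22,6) = 22!/(6!×16!) = 74613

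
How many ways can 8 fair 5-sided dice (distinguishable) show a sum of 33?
Coefficient of x^33 in (x + x² + ... + x^5)^8. By inclusion-exclusion on dice exceeding 5: Σ_j (-1)^j C(8,j)·C(33-1-5j, 7) = C(8,0)·C(32,7) - C(8,1)·C(27,7) + C(8,2)·C(22,7) - C(8,3)·C(17,7) + C(8,4)·C(12,7) - C(8,5)·C(7,7) = 1·3365856 - 8·888030 + 28·170544 - 56·19448 + 70·792 - 56·1 = 3144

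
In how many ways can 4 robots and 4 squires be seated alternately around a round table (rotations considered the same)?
Fix one of the robots: (4-1)! ways for the remaining robots, × 4! ways for the squires = 6 × 24 = 144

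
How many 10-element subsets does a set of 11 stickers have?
C(11,10) = 11!/(10!×1!) = 11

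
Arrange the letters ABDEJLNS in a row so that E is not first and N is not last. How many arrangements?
By inclusion-exclusion: 8! - 2×(8-1)! + (8-2)! = 40320 - 10080 + 720 = 30960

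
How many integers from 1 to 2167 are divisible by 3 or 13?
⌊2167/3⌋ + ⌊2167/13⌋ - ⌊2167/39⌋ = 722 + 166 - 55 = 833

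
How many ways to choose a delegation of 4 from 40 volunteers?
C(40,4) = 40!/(4!×36!) = 91390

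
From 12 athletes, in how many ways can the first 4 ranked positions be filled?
P(12,4) = 12!/(12-4)! = 11880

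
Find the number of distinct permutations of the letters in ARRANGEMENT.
11! / (2! × 2! × 2! × 1! × 2! × 1! × 1!) = 2494800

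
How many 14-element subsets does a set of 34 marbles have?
C(34,14) = 34!/(14!×20!) = 1391975640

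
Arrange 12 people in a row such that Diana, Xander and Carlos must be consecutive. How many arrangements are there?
Treat the 3 as one block: (12-3+1)! × 3! = 3628800 × 6 = 21772800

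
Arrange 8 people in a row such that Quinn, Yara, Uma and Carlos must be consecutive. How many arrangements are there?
Treat the 4 as one block: (8-4+1)! × 4! = 120 × 24 = 2880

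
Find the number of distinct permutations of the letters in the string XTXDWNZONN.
10! / (1! × 1! × 3! × 2! × 1! × 1! × 1!) = 302400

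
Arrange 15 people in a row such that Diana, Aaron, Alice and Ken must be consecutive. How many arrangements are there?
Treat the 4 as one block: (15-4+1)! × 4! = 479001600 × 24 = 11496038400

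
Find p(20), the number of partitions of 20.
Pentagonal recurrence p(n) = p(n-1) + p(n-2) - p(n-5) - p(n-7) + p(n-12) + p(n-15) - ... gives p(0..19) = 1, 1, 2, 3, 5, 7, 11, 15, 22, 30, 42, 56, 77, 101, 135, 176, 231, 297, 385, 490. p(20) = p(19) + p(18) - p(15) - p(13) + p(8) + p(5) = 490 + 385 - 176 - 101 + 22 + 7 = 627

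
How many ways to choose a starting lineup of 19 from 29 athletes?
C(29,19) = 29!/(19!×10!) = 20030010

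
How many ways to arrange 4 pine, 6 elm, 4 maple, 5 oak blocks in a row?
19! / (4! × 6! × 4! × 5!) = 2444321880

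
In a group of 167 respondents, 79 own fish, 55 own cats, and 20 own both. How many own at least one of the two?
|A∪B| = |A| + |B| - |A∩B| = 79 + 55 - 20 = 114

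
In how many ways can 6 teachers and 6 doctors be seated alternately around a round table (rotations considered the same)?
Fix one of the teachers: (6-1)! ways for the remaining teachers, × 6! ways for the doctors = 120 × 720 = 86400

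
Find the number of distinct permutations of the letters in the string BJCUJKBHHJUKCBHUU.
17! / (3! × 3! × 4! × 2! × 2! × 3!) = 17153136000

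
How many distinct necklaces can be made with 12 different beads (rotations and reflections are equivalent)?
(12-1)!/2 = 39916800/2 = 19958400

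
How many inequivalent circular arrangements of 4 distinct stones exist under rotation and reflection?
(4-1)!/2 = 6/2 = 3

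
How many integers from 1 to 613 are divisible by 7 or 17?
⌊613/7⌋ + ⌊613/17⌋ - ⌊613/119⌋ = 87 + 36 - 5 = 118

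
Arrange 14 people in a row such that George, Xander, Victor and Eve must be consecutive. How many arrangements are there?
Treat the 4 as one block: (14-4+1)! × 4! = 39916800 × 24 = 958003200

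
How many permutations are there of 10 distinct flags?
10! = 3628800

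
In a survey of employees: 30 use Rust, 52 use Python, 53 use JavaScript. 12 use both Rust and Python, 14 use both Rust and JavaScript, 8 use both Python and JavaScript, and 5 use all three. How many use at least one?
|A∪B∪C| = 30+52+53-12-14-8+5 = 106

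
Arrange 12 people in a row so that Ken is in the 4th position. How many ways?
Fix one position: (12-1)! = 39916800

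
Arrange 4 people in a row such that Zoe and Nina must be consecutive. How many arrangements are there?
Treat the 2 as one block: (4-2+1)! × 2! = 6 × 2 = 12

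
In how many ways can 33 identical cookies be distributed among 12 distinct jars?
C(33+12-1, 12-1) = C(44, 11) = 7669339132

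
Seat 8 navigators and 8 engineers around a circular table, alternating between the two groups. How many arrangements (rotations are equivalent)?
Fix one of the navigators: (8-1)! ways for the remaining navigators, × 8! ways for the engineers = 5040 × 40320 = 203212800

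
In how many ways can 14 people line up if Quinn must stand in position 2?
Fix one position: (14-1)! = 6227020800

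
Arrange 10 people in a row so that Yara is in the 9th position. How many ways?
Fix one position: (10-1)! = 362880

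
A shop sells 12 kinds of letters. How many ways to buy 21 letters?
C(21+12-1, 12-1) = C(32, 11) = 129024480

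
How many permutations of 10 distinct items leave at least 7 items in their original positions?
Exactly j fixed points: C(10,j)·!(10-j); sum over j ≥ 7 (derangement numbers via !m = (m-1)·(!(m-1) + !(m-2)): !0..!3 = 1, 0, 1, 2). Σ_{j=7}^{10} C(10,j)·!(10-j) = C(10,7)·!3 + C(10,8)·!2 + C(10,9)·!1 + C(10,10)·!0 = 120·2 + 45·1 + 10·0 + 1·1 = 286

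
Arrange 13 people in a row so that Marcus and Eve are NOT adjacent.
Total - adjacent = 13! - (13-1)!×2 = 6227020800 - 958003200 = 5269017600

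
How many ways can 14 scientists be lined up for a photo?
14! = 87178291200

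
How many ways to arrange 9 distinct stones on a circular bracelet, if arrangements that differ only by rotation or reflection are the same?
(9-1)!/2 = 40320/2 = 20160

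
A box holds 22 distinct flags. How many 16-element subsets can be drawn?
C(22,16) = 22!/(16!×6!) = 74613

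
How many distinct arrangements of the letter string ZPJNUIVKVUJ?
11! / (1! × 1! × 1! × 2! × 1! × 2! × 2! × 1!) = 4989600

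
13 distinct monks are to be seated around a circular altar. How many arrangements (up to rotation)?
Circular: fix one position, arrange the rest. (13-1)! = 479001600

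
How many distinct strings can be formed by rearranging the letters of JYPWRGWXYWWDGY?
14! / (3! × 1! × 1! × 1! × 4! × 1! × 1! × 2!) = 302702400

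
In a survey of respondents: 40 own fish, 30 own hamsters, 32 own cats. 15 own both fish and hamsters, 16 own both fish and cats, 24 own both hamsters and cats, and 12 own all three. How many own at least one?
|A∪B∪C| = 40+30+32-15-16-24+12 = 59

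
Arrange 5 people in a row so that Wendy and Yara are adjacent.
Treat as block: (5-1)! × 2! = 24 × 2 = 48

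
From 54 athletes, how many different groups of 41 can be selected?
C(54,41) = 54!/(41!×13!) = 1108176102180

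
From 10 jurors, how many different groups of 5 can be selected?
C(10,5) = 10!/(5!×5!) = 252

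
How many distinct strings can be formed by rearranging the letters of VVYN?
4! / (2! × 1! × 1!) = 12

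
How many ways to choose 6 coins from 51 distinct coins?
C(51,6) = 51!/(6!×45!) = 18009460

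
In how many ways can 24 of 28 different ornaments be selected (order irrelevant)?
C(28,24) = 28!/(24!×4!) = 20475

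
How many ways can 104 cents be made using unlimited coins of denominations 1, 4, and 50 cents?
Coefficient of x^104 in 1/(1-x^1) · 1/(1-x^4) · 1/(1-x^50). Case on j = number of 50-cent coins (j = 0..2); remainder r = 104 - 50j is made from {1,4} in ⌊r/4⌋+1 ways. r = 104, 54, 4 → 27 + 14 + 2 = 43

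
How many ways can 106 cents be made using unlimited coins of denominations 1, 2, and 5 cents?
Coefficient of x^106 in 1/(1-x^1) · 1/(1-x^2) · 1/(1-x^5). Case on j = number of 5-cent coins (j = 0..21); remainder r = 106 - 5j is made from {1,2} in ⌊r/2⌋+1 ways. r = 106, 101, 96, 91, 86, 81, 76, 71, 66, 61, 56, 51, 46, 41, 36, 31, 26, 21, 16, 11, 6, 1 → 54 + 51 + 49 + 46 + 44 + 41 + 39 + 36 + 34 + 31 + 29 + 26 + 24 + 21 + 19 + 16 + 14 + 11 + 9 + 6 + 4 + 1 = 605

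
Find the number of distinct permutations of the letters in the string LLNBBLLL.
8! / (5! × 2! × 1!) = 168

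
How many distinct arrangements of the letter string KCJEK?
5! / (1! × 1! × 2! × 1!) = 60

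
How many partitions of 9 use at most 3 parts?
By conjugation, equals partitions of 9 into parts ≤ 3. Let r_j(i) = number of partitions of i into parts ≤ j, for i = 0..9. r_1(i) = 1 for all i; r_j(i) = r_{j-1}(i) + r_j(i-j). Rows j = 2..3: ≤2: 1 1 2 2 3 3 4 4 5 5; ≤3: 1 1 2 3 4 5 7 8 10 12. r_3(9) = 12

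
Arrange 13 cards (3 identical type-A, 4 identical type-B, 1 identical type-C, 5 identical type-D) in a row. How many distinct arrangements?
13! / (3! × 4! × 1! × 5!) = 360360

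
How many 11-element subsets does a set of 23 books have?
C(23,11) = 23!/(11!×12!) = 1352078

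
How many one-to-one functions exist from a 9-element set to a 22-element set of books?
P(22,9) = 22!/(22-9)! = 180503769600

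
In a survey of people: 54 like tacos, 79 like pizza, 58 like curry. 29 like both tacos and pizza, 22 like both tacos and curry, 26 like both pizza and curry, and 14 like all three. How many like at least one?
|A∪B∪C| = 54+79+58-29-22-26+14 = 128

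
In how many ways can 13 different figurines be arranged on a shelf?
13! = 6227020800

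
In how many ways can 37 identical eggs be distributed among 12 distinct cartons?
C(37+12-1, 12-1) = C(48, 11) = 22595200368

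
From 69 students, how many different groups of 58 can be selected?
C(69,58) = 69!/(58!×11!) = 1823810410032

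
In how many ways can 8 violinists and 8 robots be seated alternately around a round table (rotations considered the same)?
Fix one of the violinists: (8-1)! ways for the remaining violinists, × 8! ways for the robots = 5040 × 40320 = 203212800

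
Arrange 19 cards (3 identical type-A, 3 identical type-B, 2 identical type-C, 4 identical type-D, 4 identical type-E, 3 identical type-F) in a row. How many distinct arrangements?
19! / (3! × 3! × 2! × 4! × 4! × 3!) = 488864376000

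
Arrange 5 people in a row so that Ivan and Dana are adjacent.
Treat as block: (5-1)! × 2! = 24 × 2 = 48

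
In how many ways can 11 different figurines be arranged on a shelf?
11! = 39916800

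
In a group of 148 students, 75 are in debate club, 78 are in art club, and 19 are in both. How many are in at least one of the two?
|A∪B| = |A| + |B| - |A∩B| = 75 + 78 - 19 = 134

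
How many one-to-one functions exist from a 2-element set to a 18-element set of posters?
P(18,2) = 18!/(18-2)! = 306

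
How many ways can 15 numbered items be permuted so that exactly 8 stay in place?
Choose the 8 fixed points C(15,8) = 6435, derange the rest: !7 = Σ_{j=0}^{7} (-1)^j·7!/j! = 5040 - 5040 + 2520 - 840 + 210 - 42 + 7 - 1 = 1854. Product = 6435 × 1854 = 11930490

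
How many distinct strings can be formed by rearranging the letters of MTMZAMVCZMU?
11! / (1! × 4! × 2! × 1! × 1! × 1! × 1!) = 831600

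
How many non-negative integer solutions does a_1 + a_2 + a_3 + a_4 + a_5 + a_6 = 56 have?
C(56+6-1, 6-1) = C(61, 5) = 5949147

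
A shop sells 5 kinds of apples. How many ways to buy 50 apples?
C(50+5-1, 5-1) = C(54, 4) = 316251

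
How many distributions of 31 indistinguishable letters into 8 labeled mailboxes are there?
C(31+8-1, 8-1) = C(38, 7) = 12620256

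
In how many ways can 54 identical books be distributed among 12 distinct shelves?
C(54+12-1, 12-1) = C(65, 11) = 895068996640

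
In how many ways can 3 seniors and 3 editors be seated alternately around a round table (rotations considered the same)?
Fix one of the seniors: (3-1)! ways for the remaining seniors, × 3! ways for the editors = 2 × 6 = 12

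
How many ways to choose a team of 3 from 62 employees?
C(62,3) = 62!/(3!×59!) = 37820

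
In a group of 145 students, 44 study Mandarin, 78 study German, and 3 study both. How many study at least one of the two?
|A∪B| = |A| + |B| - |A∩B| = 44 + 78 - 3 = 119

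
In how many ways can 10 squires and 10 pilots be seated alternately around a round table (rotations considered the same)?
Fix one of the squires: (10-1)! ways for the remaining squires, × 10! ways for the pilots = 362880 × 3628800 = 1316818944000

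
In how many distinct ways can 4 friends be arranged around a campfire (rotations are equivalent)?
Circular: fix one position, arrange the rest. (4-1)! = 6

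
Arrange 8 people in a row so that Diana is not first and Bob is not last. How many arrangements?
By inclusion-exclusion: 8! - 2×(8-1)! + (8-2)! = 40320 - 10080 + 720 = 30960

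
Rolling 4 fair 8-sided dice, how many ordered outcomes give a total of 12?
Coefficient of x^12 in (x + x² + ... + x^8)^4. By inclusion-exclusion on dice exceeding 8: Σ_j (-1)^j C(4,j)·C(12-1-8j, 3) = C(4,0)·C(11,3) - C(4,1)·C(3,3) = 1·165 - 4·1 = 161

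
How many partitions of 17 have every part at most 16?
Let r_j(i) = number of partitions of i into parts ≤ j, for i = 0..17. r_1(i) = 1 for all i; r_j(i) = r_{j-1}(i) + r_j(i-j). Rows j = 2..16: ≤2: 1 1 2 2 3 3 4 4 5 5 6 6 7 7 8 8 9 9; ≤3: 1 1 2 3 4 5 7 8 10 12 14 16 19 21 24 27 30 33; ≤4: 1 1 2 3 5 6 9 11 15 18 23 27 34 39 47 54 64 72; ≤5: 1 1 2 3 5 7 10 13 18 23 30 37 47 57 70 84 101 119; ≤6: 1 1 2 3 5 7 11 14 20 26 35 44 58 71 90 110 136 163; ≤7: 1 1 2 3 5 7 11 15 21 28 38 49 65 82 105 131 164 201; ≤8: 1 1 2 3 5 7 11 15 22 29 40 52 70 89 116 146 186 230; ≤9: 1 1 2 3 5 7 11 15 22 30 41 54 73 94 123 157 201 252; ≤10: 1 1 2 3 5 7 11 15 22 30 42 55 75 97 128 164 212 267; ≤11: 1 1 2 3 5 7 11 15 22 30 42 56 76 99 131 169 219 278; ≤12: 1 1 2 3 5 7 11 15 22 30 42 56 77 100 133 172 224 285; ≤13: 1 1 2 3 5 7 11 15 22 30 42 56 77 101 134 174 227 290; ≤14: 1 1 2 3 5 7 11 15 22 30 42 56 77 101 135 175 229 293; ≤15: 1 1 2 3 5 7 11 15 22 30 42 56 77 101 135 176 230 295; ≤16: 1 1 2 3 5 7 11 15 22 30 42 56 77 101 135 176 231 296. r_16(17) = 296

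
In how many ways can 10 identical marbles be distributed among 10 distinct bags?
C(10+10-1, 10-1) = C(19, 9) = 92378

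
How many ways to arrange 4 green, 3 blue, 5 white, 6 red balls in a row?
18! / (4! × 3! × 5! × 6!) = 514594080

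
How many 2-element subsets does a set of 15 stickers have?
C(15,2) = 15!/(2!×13!) = 105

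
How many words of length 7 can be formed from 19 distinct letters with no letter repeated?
P(19,7) = 19!/(19-7)! = 253955520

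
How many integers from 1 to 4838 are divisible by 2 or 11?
⌊4838/2⌋ + ⌊4838/11⌋ - ⌊4838/22⌋ = 2419 + 439 - 219 = 2639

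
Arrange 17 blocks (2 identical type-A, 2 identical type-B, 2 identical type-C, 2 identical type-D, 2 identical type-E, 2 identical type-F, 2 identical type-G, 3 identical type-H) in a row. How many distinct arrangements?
17! / (2! × 2! × 2! × 2! × 2! × 2! × 2! × 3!) = 463134672000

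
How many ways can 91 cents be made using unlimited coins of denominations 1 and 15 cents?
Coefficient of x^91 in 1/(1-x^1) · 1/(1-x^15). Use j coins of 15 for j = 0..⌊91/15⌋ = 6, the rest in 1s: 6 + 1 = 7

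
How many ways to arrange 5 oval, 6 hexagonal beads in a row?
11! / (5! × 6!) = 462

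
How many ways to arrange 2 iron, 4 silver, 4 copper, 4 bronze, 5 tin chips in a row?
19! / (2! × 4! × 4! × 4! × 5!) = 36664828200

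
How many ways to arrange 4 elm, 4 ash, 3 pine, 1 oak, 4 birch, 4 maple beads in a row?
20! / (4! × 4! × 3! × 1! × 4! × 4!) = 1222160940000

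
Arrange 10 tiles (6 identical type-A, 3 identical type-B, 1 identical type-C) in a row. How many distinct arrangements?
10! / (6! × 3! × 1!) = 840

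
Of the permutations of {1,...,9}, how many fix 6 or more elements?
Exactly j fixed points: C(9,j)·!(9-j); sum over j ≥ 6 (derangement numbers via !m = (m-1)·(!(m-1) + !(m-2)): !0..!3 = 1, 0, 1, 2). Σ_{j=6}^{9} C(9,j)·!(9-j) = C(9,6)·!3 + C(9,7)·!2 + C(9,8)·!1 + C(9,9)·!0 = 84·2 + 36·1 + 9·0 + 1·1 = 205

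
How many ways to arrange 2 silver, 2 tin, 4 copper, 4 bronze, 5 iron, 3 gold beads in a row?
20! / (2! × 2! × 4! × 4! × 5! × 3!) = 1466593128000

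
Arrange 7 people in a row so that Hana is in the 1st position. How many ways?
Fix one position: (7-1)! = 720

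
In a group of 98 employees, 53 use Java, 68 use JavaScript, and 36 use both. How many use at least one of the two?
|A∪B| = |A| + |B| - |A∩B| = 53 + 68 - 36 = 85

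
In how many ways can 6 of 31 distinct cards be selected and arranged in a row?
P(31,6) = 31!/(31-6)! = 530122320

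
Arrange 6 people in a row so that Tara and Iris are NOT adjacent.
Total - adjacent = 6! - (6-1)!×2 = 720 - 240 = 480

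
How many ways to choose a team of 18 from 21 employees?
C(21,18) = 21!/(18!×3!) = 1330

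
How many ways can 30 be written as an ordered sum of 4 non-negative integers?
C(30+4-1, 4-1) = C(33, 3) = 5456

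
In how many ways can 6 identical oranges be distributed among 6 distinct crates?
C(6+6-1, 6-1) = C(11, 5) = 462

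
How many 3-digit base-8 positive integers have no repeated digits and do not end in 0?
Last digit: 7 nonzero choices. First digit: 6 (nonzero, ≠last). Middle 1: P(6,1) = 6. Total = 252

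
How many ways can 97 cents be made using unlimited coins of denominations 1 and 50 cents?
Coefficient of x^97 in 1/(1-x^1) · 1/(1-x^50). Use j coins of 50 for j = 0..⌊97/50⌋ = 1, the rest in 1s: 1 + 1 = 2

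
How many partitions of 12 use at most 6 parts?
By conjugation, equals partitions of 12 into parts ≤ 6. Let r_j(i) = number of partitions of i into parts ≤ j, for i = 0..12. r_1(i) = 1 for all i; r_j(i) = r_{j-1}(i) + r_j(i-j). Rows j = 2..6: ≤2: 1 1 2 2 3 3 4 4 5 5 6 6 7; ≤3: 1 1 2 3 4 5 7 8 10 12 14 16 19; ≤4: 1 1 2 3 5 6 9 11 15 18 23 27 34; ≤5: 1 1 2 3 5 7 10 13 18 23 30 37 47; ≤6: 1 1 2 3 5 7 11 14 20 26 35 44 58. r_6(12) = 58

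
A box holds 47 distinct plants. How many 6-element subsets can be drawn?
C(47,6) = 47!/(6!×41!) = 10737573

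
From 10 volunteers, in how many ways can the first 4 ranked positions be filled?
P(10,4) = 10!/(10-4)! = 5040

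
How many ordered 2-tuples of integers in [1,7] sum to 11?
Coefficient of x^11 in (x + x² + ... + x^7)^2. By inclusion-exclusion on dice exceeding 7: Σ_j (-1)^j C(2,j)·C(11-1-7j, 1) = C(2,0)·C(10,1) - C(2,1)·C(3,1) = 1·10 - 2·3 = 4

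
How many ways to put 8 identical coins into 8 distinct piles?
C(8+8-1, 8-1) = C(15, 7) = 6435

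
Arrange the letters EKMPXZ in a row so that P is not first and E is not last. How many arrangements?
By inclusion-exclusion: 6! - 2×(6-1)! + (6-2)! = 720 - 240 + 24 = 504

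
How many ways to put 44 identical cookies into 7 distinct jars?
C(44+7-1, 7-1) = C(50, 6) = 15890700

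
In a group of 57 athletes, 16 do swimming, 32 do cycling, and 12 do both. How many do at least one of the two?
|A∪B| = |A| + |B| - |A∩B| = 16 + 32 - 12 = 36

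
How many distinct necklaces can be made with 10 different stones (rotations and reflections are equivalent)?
(10-1)!/2 = 362880/2 = 181440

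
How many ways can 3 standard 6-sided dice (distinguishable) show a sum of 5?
Coefficient of x^5 in (x + x² + ... + x^6)^3. By inclusion-exclusion on dice exceeding 6: Σ_j (-1)^j C(3,j)·C(5-1-6j, 2) = C(3,0)·C(4,2) = 1·6 = 6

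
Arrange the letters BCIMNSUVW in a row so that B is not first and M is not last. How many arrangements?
By inclusion-exclusion: 9! - 2×(9-1)! + (9-2)! = 362880 - 80640 + 5040 = 287280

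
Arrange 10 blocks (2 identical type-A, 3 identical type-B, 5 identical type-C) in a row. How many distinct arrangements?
10! / (2! × 3! × 5!) = 2520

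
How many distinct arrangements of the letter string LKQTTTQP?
8! / (1! × 3! × 2! × 1! × 1!) = 3360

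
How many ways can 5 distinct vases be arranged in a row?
5! = 120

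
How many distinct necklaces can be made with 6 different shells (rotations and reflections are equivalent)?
(6-1)!/2 = 120/2 = 60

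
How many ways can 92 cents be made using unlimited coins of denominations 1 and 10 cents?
Coefficient of x^92 in 1/(1-x^1) · 1/(1-x^10). Use j coins of 10 for j = 0..⌊92/10⌋ = 9, the rest in 1s: 9 + 1 = 10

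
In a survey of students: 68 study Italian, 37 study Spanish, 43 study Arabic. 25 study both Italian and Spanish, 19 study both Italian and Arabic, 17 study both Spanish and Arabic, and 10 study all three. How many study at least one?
|A∪B∪C| = 68+37+43-25-19-17+10 = 97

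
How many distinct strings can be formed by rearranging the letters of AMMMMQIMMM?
10! / (1! × 1! × 1! × 7!) = 720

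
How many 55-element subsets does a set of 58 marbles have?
C(58,55) = 58!/(55!×3!) = 30856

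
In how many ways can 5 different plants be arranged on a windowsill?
5! = 120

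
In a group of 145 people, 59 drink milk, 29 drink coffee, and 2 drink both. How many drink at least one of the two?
|A∪B| = |A| + |B| - |A∩B| = 59 + 29 - 2 = 86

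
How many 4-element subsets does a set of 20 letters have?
C(20,4) = 20!/(4!×16!) = 4845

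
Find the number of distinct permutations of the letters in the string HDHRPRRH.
8! / (1! × 1! × 3! × 3!) = 1120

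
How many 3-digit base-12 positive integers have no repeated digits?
First digit: 11 choices (nonzero). Then descending: 11 × 11 × 10 = 1210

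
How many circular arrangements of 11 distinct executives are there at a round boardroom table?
Circular: fix one position, arrange the rest. (11-1)! = 3628800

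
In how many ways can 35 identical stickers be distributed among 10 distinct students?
C(35+10-1, 10-1) = C(44, 9) = 708930508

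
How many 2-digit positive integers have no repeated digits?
First digit: 9 choices (nonzero). Then descending: 9 × 9 = 81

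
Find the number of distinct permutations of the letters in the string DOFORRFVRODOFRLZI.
17! / (2! × 1! × 1! × 4! × 4! × 1! × 1! × 3!) = 51459408000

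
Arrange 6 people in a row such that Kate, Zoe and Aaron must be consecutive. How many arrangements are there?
Treat the 3 as one block: (6-3+1)! × 3! = 24 × 6 = 144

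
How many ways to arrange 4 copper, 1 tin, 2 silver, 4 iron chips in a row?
11! / (4! × 1! × 2! × 4!) = 34650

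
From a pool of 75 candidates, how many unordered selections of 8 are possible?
C(75,8) = 75!/(8!×67!) = 16871053725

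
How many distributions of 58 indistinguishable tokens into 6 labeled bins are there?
C(58+6-1, 6-1) = C(63, 5) = 7028847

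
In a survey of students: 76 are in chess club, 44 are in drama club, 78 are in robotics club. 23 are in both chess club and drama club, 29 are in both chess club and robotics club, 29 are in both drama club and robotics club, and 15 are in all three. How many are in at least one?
|A∪B∪C| = 76+44+78-23-29-29+15 = 132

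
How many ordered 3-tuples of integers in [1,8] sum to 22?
Coefficient of x^22 in (x + x² + ... + x^8)^3. By inclusion-exclusion on dice exceeding 8: Σ_j (-1)^j C(3,j)·C(22-1-8j, 2) = C(3,0)·C(21,2) - C(3,1)·C(13,2) + C(3,2)·C(5,2) = 1·210 - 3·78 + 3·10 = 6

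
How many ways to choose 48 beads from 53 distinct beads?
C(53,48) = 53!/(48!×5!) = 2869685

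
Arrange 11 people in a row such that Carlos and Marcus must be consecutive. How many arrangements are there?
Treat the 2 as one block: (11-2+1)! × 2! = 3628800 × 2 = 7257600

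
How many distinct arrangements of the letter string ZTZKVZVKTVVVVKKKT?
17! / (3! × 5! × 3! × 6!) = 114354240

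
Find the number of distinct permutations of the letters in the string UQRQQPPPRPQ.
11! / (4! × 4! × 1! × 2!) = 34650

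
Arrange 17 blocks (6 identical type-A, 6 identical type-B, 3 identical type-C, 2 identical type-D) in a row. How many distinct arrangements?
17! / (6! × 6! × 3! × 2!) = 57177120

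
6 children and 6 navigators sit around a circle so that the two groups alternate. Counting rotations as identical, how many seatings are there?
Fix one of the children: (6-1)! ways for the remaining children, × 6! ways for the navigators = 120 × 720 = 86400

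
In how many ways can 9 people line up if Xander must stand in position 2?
Fix one position: (9-1)! = 40320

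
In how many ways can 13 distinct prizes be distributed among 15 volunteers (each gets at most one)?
P(15,13) = 15!/(15-13)! = 653837184000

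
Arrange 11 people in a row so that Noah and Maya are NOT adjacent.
Total - adjacent = 11! - (11-1)!×2 = 39916800 - 7257600 = 32659200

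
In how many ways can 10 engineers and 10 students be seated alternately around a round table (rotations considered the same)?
Fix one of the engineers: (10-1)! ways for the remaining engineers, × 10! ways for the students = 362880 × 3628800 = 1316818944000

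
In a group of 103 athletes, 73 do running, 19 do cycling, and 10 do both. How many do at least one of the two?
|A∪B| = |A| + |B| - |A∩B| = 73 + 19 - 10 = 82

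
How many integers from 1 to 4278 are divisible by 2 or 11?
⌊4278/2⌋ + ⌊4278/11⌋ - ⌊4278/22⌋ = 2139 + 388 - 194 = 2333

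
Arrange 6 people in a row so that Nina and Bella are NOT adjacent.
Total - adjacent = 6! - (6-1)!×2 = 720 - 240 = 480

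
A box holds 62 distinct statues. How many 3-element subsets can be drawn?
C(62,3) = 62!/(3!×59!) = 37820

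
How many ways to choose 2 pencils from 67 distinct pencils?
C(67,2) = 67!/(2!×65!) = 2211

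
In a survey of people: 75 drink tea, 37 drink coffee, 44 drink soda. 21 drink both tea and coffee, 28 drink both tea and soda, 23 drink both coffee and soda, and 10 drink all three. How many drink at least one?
|A∪B∪C| = 75+37+44-21-28-23+10 = 94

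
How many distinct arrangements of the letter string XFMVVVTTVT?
10! / (4! × 1! × 1! × 3! × 1!) = 25200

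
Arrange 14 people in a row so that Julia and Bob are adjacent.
Treat as block: (14-1)! × 2! = 6227020800 × 2 = 12454041600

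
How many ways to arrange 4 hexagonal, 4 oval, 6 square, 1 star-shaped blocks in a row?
15! / (4! × 4! × 6! × 1!) = 3153150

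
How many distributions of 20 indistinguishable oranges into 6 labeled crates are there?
C(20+6-1, 6-1) = C(25, 5) = 53130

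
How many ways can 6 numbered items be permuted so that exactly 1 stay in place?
Choose the 1 fixed point C(6,1) = 6, derange the rest: !5 = Σ_{j=0}^{5} (-1)^j·5!/j! = 120 - 120 + 60 - 20 + 5 - 1 = 44. Product = 6 × 44 = 264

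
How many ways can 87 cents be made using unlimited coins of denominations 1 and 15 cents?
Coefficient of x^87 in 1/(1-x^1) · 1/(1-x^15). Use j coins of 15 for j = 0..⌊87/15⌋ = 5, the rest in 1s: 5 + 1 = 6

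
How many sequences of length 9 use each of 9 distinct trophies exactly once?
9! = 362880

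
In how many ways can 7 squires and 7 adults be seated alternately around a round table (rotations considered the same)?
Fix one of the squires: (7-1)! ways for the remaining squires, × 7! ways for the adults = 720 × 5040 = 3628800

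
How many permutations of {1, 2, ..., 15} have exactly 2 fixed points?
Choose the 2 fixed points C(15,2) = 105, derange the rest: !13 = Σ_{j=0}^{13} (-1)^j·13!/j! = 6227020800 - 6227020800 + 3113510400 - 1037836800 + 259459200 - 51891840 + 8648640 - 1235520 + 154440 - 17160 + 1716 - 156 + 13 - 1 = 2290792932. Product = 105 × 2290792932 = 240533257860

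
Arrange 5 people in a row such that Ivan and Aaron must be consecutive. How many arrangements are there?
Treat the 2 as one block: (5-2+1)! × 2! = 24 × 2 = 48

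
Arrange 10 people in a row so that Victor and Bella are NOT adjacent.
Total - adjacent = 10! - (10-1)!×2 = 3628800 - 725760 = 2903040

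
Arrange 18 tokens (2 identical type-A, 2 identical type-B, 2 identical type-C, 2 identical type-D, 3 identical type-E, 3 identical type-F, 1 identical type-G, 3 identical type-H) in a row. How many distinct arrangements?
18! / (2! × 2! × 2! × 2! × 3! × 3! × 1! × 3!) = 1852538688000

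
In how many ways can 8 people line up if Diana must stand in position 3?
Fix one position: (8-1)! = 5040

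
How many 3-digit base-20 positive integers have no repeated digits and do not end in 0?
Last digit: 19 nonzero choices. First digit: 18 (nonzero, ≠last). Middle 1: P(18,1) = 18. Total = 6156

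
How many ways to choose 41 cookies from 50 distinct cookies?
C(50,41) = 50!/(41!×9!) = 2505433700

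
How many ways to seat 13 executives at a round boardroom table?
Circular: fix one position, arrange the rest. (13-1)! = 479001600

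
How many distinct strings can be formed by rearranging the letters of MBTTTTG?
7! / (1! × 1! × 1! × 4!) = 210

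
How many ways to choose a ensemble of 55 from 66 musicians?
C(66,55) = 66!/(55!×11!) = 1074082795968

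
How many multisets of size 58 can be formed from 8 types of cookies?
C(58+8-1, 8-1) = C(65, 7) = 696190560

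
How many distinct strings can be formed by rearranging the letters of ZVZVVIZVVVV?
11! / (3! × 1! × 7!) = 1320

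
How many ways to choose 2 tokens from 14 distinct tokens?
C(14,2) = 14!/(2!×12!) = 91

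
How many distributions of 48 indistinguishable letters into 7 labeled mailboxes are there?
C(48+7-1, 7-1) = C(54, 6) = 25827165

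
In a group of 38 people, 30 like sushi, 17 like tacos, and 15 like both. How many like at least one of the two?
|A∪B| = |A| + |B| - |A∩B| = 30 + 17 - 15 = 32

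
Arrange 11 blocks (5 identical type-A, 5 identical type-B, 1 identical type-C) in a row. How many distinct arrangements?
11! / (5! × 5! × 1!) = 2772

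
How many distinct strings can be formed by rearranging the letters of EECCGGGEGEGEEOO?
15! / (6! × 2! × 5! × 2!) = 3783780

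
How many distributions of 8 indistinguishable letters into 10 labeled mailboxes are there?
C(8+10-1, 10-1) = C(17, 9) = 24310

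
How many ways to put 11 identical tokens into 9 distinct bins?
C(11+9-1, 9-1) = C(19, 8) = 75582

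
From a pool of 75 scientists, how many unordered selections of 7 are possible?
C(75,7) = 75!/(7!×68!) = 1984829850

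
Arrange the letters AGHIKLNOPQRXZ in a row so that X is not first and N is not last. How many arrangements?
By inclusion-exclusion: 13! - 2×(13-1)! + (13-2)! = 6227020800 - 958003200 + 39916800 = 5308934400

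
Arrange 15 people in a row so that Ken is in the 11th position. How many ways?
Fix one position: (15-1)! = 87178291200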